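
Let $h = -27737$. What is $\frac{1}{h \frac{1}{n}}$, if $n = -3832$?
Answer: $\frac{3832}{27737} \approx 0.13815$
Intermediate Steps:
$\frac{1}{h \frac{1}{n}} = \frac{1}{\left(-27737\right) \frac{1}{-3832}} = \frac{1}{\left(-27737\right) \left(- \frac{1}{3832}\right)} = \frac{1}{\frac{27737}{3832}} = \frac{3832}{27737}$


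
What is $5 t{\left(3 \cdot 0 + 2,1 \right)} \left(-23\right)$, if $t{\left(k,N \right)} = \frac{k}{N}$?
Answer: $-230$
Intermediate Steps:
$5 t{\left(3 \cdot 0 + 2,1 \right)} \left(-23\right) = 5 \frac{3 \cdot 0 + 2}{1} \left(-23\right) = 5 \left(0 + 2\right) 1 \left(-23\right) = 5 \cdot 2 \cdot 1 \left(-23\right) = 5 \cdot 2 \left(-23\right) = 10 \left(-23\right) = -230$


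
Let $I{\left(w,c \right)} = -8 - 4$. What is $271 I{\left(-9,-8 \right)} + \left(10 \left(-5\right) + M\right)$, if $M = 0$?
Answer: $-3302$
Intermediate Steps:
$I{\left(w,c \right)} = -12$
$271 I{\left(-9,-8 \right)} + \left(10 \left(-5\right) + M\right) = 271 \left(-12\right) + \left(10 \left(-5\right) + 0\right) = -3252 + \left(-50 + 0\right) = -3252 - 50 = -3302$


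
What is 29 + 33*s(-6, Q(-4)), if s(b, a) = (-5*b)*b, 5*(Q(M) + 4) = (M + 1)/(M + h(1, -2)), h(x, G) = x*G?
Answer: -5911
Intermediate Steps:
h(x, G) = G*x
Q(M) = -4 + (1 + M)/(5*(-2 + M)) (Q(M) = -4 + ((M + 1)/(M - 2*1))/5 = -4 + ((1 + M)/(M - 2))/5 = -4 + ((1 + M)/(-2 + M))/5 = -4 + (1 + M)/(5*(-2 + M)))
s(b, a) = -5*b**2
29 + 33*s(-6, Q(-4)) = 29 + 33*(-5*(-6)**2) = 29 + 33*(-5*36) = 29 + 33*(-180) = 29 - 5940 = -5911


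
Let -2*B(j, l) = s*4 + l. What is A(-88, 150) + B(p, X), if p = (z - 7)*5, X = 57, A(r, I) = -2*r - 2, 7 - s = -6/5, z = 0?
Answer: 1291/10 ≈ 129.10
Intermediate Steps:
s = 41/5 (s = 7 - (-6)/5 = 7 - 1*(-6/5) = 7 + 6/5 = 41/5 ≈ 8.2000)
A(r, I) = -2 - 2*r
p = -35 (p = (0 - 7)*5 = -7*5 = -35)
B(j, l) = -82/5 - l/2 (B(j, l) = -((41/5)*4 + l)/2 = -(164/5 + l)/2 = -82/5 - l/2)
A(-88, 150) + B(p, X) = (-2 - 2*(-88)) + (-82/5 - 1/2*57) = (-2 + 176) + (-82/5 - 57/2) = 174 - 449/10 = 1291/10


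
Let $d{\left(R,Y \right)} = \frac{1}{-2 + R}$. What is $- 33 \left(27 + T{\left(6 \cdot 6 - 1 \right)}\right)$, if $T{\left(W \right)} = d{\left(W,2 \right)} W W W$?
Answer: $-43766$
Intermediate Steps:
$T{\left(W \right)} = \frac{W^{3}}{-2 + W}$ ($T{\left(W \right)} = \frac{W W W}{-2 + W} = \frac{W^{2} W}{-2 + W} = \frac{W^{3}}{-2 + W}$)
$- 33 \left(27 + T{\left(6 \cdot 6 - 1 \right)}\right) = - 33 \left(27 + \frac{\left(6 \cdot 6 - 1\right)^{3}}{-2 + \left(6 \cdot 6 - 1\right)}\right) = - 33 \left(27 + \frac{\left(36 - 1\right)^{3}}{-2 + \left(36 - 1\right)}\right) = - 33 \left(27 + \frac{35^{3}}{-2 + 35}\right) = - 33 \left(27 + \frac{42875}{33}\right) = \left(-33\right) \frac{43766}{33} = -43766$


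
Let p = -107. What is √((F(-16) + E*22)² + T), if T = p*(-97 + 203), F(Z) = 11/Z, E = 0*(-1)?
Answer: I*√2903431/16 ≈ 106.5*I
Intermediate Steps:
E = 0
T = -11342 (T = -107*(-97 + 203) = -107*106 = -11342)
√((F(-16) + E*22)² + T) = √((11/(-16) + 0*22)² - 11342) = √((11*(-1/16) + 0)² - 11342) = √((-11/16 + 0)² - 11342) = √((-11/16)² - 11342) = √(121/256 - 11342) = √(-2903431/256) = I*√2903431/16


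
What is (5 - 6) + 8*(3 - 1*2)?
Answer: 7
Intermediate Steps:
(5 - 6) + 8*(3 - 1*2) = -1 + 8*(3 - 2) = -1 + 8*1 = -1 + 8 = 7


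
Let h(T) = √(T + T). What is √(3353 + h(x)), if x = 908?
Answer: √(3353 + 2*√454) ≈ 58.272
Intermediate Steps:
h(T) = √2*√T (h(T) = √(2*T) = √2*√T)
√(3353 + h(x)) = √(3353 + √2*√908) = √(3353 + √2*(2*√227)) = √(3353 + 2*√454)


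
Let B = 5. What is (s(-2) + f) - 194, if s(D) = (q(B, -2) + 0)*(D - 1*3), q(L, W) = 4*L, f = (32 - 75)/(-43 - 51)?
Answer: -27593/94 ≈ -293.54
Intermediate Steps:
f = 43/94 (f = -43/(-94) = -43*(-1/94) = 43/94 ≈ 0.45745)
s(D) = -60 + 20*D (s(D) = (4*5 + 0)*(D - 1*3) = (20 + 0)*(D - 3) = 20*(-3 + D) = -60 + 20*D)
(s(-2) + f) - 194 = ((-60 + 20*(-2)) + 43/94) - 194 = ((-60 - 40) + 43/94) - 194 = (-100 + 43/94) - 194 = -9357/94 - 194 = -27593/94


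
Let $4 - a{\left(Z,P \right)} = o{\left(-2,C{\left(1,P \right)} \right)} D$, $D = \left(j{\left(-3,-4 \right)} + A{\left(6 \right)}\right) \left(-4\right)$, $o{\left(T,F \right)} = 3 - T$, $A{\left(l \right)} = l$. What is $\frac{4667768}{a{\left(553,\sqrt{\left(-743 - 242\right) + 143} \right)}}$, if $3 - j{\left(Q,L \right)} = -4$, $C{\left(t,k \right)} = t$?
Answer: $\frac{583471}{33} \approx 17681.0$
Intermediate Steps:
$j{\left(Q,L \right)} = 7$ ($j{\left(Q,L \right)} = 3 - -4 = 3 + 4 = 7$)
$D = -52$ ($D = \left(7 + 6\right) \left(-4\right) = 13 \left(-4\right) = -52$)
$a{\left(Z,P \right)} = 264$ ($a{\left(Z,P \right)} = 4 - \left(3 - -2\right) \left(-52\right) = 4 - \left(3 + 2\right) \left(-52\right) = 4 - 5 \left(-52\right) = 4 - -260 = 4 + 260 = 264$)
$\frac{4667768}{a{\left(553,\sqrt{\left(-743 - 242\right) + 143} \right)}} = \frac{4667768}{264} = 4667768 \cdot \frac{1}{264} = \frac{583471}{33}$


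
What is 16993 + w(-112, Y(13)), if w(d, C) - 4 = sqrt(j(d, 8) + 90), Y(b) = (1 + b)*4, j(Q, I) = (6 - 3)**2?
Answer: 16997 + 3*sqrt(11) ≈ 17007.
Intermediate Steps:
j(Q, I) = 9 (j(Q, I) = 3**2 = 9)
Y(b) = 4 + 4*b
w(d, C) = 4 + 3*sqrt(11) (w(d, C) = 4 + sqrt(9 + 90) = 4 + sqrt(99) = 4 + 3*sqrt(11))
16993 + w(-112, Y(13)) = 16993 + (4 + 3*sqrt(11)) = 16997 + 3*sqrt(11)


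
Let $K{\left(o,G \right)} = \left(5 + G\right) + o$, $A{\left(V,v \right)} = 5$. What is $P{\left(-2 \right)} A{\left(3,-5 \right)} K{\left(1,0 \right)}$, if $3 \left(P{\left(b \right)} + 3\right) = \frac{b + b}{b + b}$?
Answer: $-80$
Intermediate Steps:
$K{\left(o,G \right)} = 5 + G + o$
$P{\left(b \right)} = - \frac{8}{3}$ ($P{\left(b \right)} = -3 + \frac{\left(b + b\right) \frac{1}{b + b}}{3} = -3 + \frac{2 b \frac{1}{2 b}}{3} = -3 + \frac{1}{3} \cdot 1 = -3 + \frac{1}{3} = - \frac{8}{3}$)
$P{\left(-2 \right)} A{\left(3,-5 \right)} K{\left(1,0 \right)} = \left(- \frac{8}{3}\right) 5 \left(5 + 0 + 1\right) = \left(- \frac{40}{3}\right) 6 = -80$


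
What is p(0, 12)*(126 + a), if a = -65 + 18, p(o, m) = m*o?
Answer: 0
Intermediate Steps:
a = -47
p(0, 12)*(126 + a) = (12*0)*(126 - 47) = 0*79 = 0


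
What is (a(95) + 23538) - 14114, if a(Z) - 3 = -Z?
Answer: 9332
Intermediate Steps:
a(Z) = 3 - Z
(a(95) + 23538) - 14114 = ((3 - 1*95) + 23538) - 14114 = ((3 - 95) + 23538) - 14114 = (-92 + 23538) - 14114 = 23446 - 14114 = 9332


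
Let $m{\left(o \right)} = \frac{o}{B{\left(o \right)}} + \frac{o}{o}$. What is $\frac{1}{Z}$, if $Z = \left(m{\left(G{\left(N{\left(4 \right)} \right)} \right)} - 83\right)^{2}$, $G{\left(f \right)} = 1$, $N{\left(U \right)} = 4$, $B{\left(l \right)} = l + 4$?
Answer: $\frac{25}{167281} \approx 0.00014945$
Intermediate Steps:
$B{\left(l \right)} = 4 + l$
$m{\left(o \right)} = 1 + \frac{o}{4 + o}$ ($m{\left(o \right)} = \frac{o}{4 + o} + \frac{o}{o} = \frac{o}{4 + o} + 1 = 1 + \frac{o}{4 + o}$)
$Z = \frac{167281}{25}$ ($Z = \left(\frac{2 \left(2 + 1\right)}{4 + 1} - 83\right)^{2} = \left(2 \cdot \frac{1}{5} \cdot 3 - 83\right)^{2} = \left(\frac{6}{5} - 83\right)^{2} = \left(- \frac{409}{5}\right)^{2} = \frac{167281}{25} \approx 6691.2$)
$\frac{1}{Z} = \frac{1}{\frac{167281}{25}} = \frac{25}{167281}$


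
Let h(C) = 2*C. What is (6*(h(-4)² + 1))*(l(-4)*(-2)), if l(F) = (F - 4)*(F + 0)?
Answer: -24960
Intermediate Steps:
l(F) = F*(-4 + F) (l(F) = (-4 + F)*F = F*(-4 + F))
(6*(h(-4)² + 1))*(l(-4)*(-2)) = (6*((2*(-4))² + 1))*(-4*(-4 - 4)*(-2)) = (6*((-8)² + 1))*(-4*(-8)*(-2)) = (6*(64 + 1))*(32*(-2)) = (6*65)*(-64) = 390*(-64) = -24960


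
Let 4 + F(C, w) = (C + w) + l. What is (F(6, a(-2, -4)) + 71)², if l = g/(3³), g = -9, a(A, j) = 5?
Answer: 54289/9 ≈ 6032.1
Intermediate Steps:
l = -⅓ (l = -9/(3³) = -9/27 = -9*1/27 = -⅓ ≈ -0.33333)
F(C, w) = -13/3 + C + w (F(C, w) = -4 + ((C + w) - ⅓) = -4 + (-⅓ + C + w) = -13/3 + C + w)
(F(6, a(-2, -4)) + 71)² = ((-13/3 + 6 + 5) + 71)² = (20/3 + 71)² = (233/3)² = 54289/9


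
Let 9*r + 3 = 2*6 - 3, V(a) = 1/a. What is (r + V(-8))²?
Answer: 169/576 ≈ 0.29340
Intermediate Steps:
r = ⅔ (r = -⅓ + (2*6 - 3)/9 = -⅓ + (12 - 3)/9 = -⅓ + (⅑)*9 = -⅓ + 1 = ⅔ ≈ 0.66667)
(r + V(-8))² = (⅔ + 1/(-8))² = (⅔ - ⅛)² = (13/24)² = 169/576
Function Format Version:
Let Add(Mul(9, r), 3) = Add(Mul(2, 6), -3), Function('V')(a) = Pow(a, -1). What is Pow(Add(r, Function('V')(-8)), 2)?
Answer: Rational(169, 576) ≈ 0.29340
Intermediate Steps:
r = Rational(2, 3) (r = Add(Rational(-1, 3), Mul(Rational(1, 9), Add(Mul(2, 6), -3))) = Add(Rational(-1, 3), Mul(Rational(1, 9), Add(12, -3))) = Add(Rational(-1, 3), Mul(Rational(1, 9), 9)) = Add(Rational(-1, 3), 1) = Rational(2, 3) ≈ 0.66667)
Pow(Add(r, Function('V')(-8)), 2) = Pow(Add(Rational(2, 3), Pow(-8, -1)), 2) = Pow(Add(Rational(2, 3), Rational(-1, 8)), 2) = Pow(Rational(13, 24), 2) = Rational(169, 576)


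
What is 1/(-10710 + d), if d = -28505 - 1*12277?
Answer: -1/51492 ≈ -1.9420e-5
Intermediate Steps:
d = -40782 (d = -28505 - 12277 = -40782)
1/(-10710 + d) = 1/(-10710 - 40782) = 1/(-51492) = -1/51492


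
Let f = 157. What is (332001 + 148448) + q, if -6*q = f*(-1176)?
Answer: 511221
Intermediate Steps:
q = 30772 (q = -157*(-1176)/6 = -⅙*(-184632) = 30772)
(332001 + 148448) + q = (332001 + 148448) + 30772 = 480449 + 30772 = 511221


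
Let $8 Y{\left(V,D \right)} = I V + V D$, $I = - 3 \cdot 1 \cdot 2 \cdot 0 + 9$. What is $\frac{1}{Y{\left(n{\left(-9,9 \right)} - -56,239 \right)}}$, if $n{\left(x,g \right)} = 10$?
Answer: $\frac{1}{2046} \approx 0.00048876$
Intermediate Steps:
$I = 9$ ($I = - 3 \cdot 2 \cdot 0 + 9 = \left(-3\right) 0 + 9 = 0 + 9 = 9$)
$Y{\left(V,D \right)} = \frac{9 V}{8} + \frac{D V}{8}$ ($Y{\left(V,D \right)} = \frac{9 V + V D}{8} = \frac{9 V + D V}{8} = \frac{9 V}{8} + \frac{D V}{8}$)
$\frac{1}{Y{\left(n{\left(-9,9 \right)} - -56,239 \right)}} = \frac{1}{\frac{1}{8} \left(10 - -56\right) \left(9 + 239\right)} = \frac{1}{\frac{1}{8} \left(10 + 56\right) 248} = \frac{1}{\frac{1}{8} \cdot 66 \cdot 248} = \frac{1}{2046}$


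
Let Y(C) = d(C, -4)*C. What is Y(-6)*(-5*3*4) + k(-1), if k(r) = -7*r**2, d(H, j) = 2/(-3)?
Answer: -247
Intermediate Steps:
d(H, j) = -2/3 (d(H, j) = 2*(-1/3) = -2/3)
Y(C) = -2*C/3
Y(-6)*(-5*3*4) + k(-1) = (-2/3*(-6))*(-5*3*4) - 7*(-1)**2 = 4*(-15*4) - 7*1 = 4*(-60) - 7 = -240 - 7 = -247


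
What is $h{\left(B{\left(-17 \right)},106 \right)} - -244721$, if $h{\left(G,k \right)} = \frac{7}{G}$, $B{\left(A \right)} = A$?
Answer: $\frac{4160250}{17} \approx 2.4472 \cdot 10^{5}$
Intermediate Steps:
$h{\left(B{\left(-17 \right)},106 \right)} - -244721 = \frac{7}{-17} - -244721 = 7 \left(- \frac{1}{17}\right) + 244721 = - \frac{7}{17} + 244721 = \frac{4160250}{17}$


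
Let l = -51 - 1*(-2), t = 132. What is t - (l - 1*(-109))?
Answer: 72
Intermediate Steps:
l = -49 (l = -51 + 2 = -49)
t - (l - 1*(-109)) = 132 - (-49 - 1*(-109)) = 132 - (-49 + 109) = 132 - 1*60 = 132 - 60 = 72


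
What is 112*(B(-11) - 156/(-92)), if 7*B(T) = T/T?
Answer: 4736/23 ≈ 205.91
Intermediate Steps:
B(T) = 1/7 (B(T) = (T/T)/7 = (1/7)*1 = 1/7)
112*(B(-11) - 156/(-92)) = 112*(1/7 - 156/(-92)) = 112*(1/7 - 156*(-1/92)) = 112*(1/7 + 39/23) = 112*(296/161) = 4736/23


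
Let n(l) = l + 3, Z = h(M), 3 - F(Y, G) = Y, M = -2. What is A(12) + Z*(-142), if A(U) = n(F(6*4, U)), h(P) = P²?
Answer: -586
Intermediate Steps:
F(Y, G) = 3 - Y
Z = 4 (Z = (-2)² = 4)
n(l) = 3 + l
A(U) = -18 (A(U) = 3 + (3 - 6*4) = 3 + (3 - 1*24) = 3 + (3 - 24) = 3 - 21 = -18)
A(12) + Z*(-142) = -18 + 4*(-142) = -18 - 568 = -586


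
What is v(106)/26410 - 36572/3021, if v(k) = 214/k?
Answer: -50834759/4199190 ≈ -12.106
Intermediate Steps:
v(106)/26410 - 36572/3021 = (214/106)/26410 - 36572/3021 = (214*(1/106))*(1/26410) - 36572*1/3021 = (107/53)*(1/26410) - 36572/3021 = 107/1399730 - 36572/3021 = -50834759/4199190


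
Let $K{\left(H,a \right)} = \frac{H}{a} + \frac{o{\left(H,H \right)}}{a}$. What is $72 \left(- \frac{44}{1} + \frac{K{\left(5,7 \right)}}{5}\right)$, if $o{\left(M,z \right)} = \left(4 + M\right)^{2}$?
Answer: $- \frac{104688}{35} \approx -2991.1$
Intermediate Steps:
$K{\left(H,a \right)} = \frac{H}{a} + \frac{\left(4 + H\right)^{2}}{a}$
$72 \left(- \frac{44}{1} + \frac{K{\left(5,7 \right)}}{5}\right) = 72 \left(- \frac{44}{1} + \frac{\frac{1}{7} \left(5 + \left(4 + 5\right)^{2}\right)}{5}\right) = 72 \left(\left(-44\right) 1 + \frac{5 + 9^{2}}{7} \cdot \frac{1}{5}\right) = 72 \left(-44 + \frac{5 + 81}{7} \cdot \frac{1}{5}\right) = 72 \left(-44 + \frac{1}{7} \cdot 86 \cdot \frac{1}{5}\right) = 72 \left(-44 + \frac{86}{7} \cdot \frac{1}{5}\right) = 72 \left(-44 + \frac{86}{35}\right) = 72 \left(- \frac{1454}{35}\right) = - \frac{104688}{35}$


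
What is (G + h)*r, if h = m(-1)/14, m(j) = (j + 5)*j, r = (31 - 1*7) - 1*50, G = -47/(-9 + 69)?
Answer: 5837/210 ≈ 27.795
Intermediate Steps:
G = -47/60 ≈ -0.78333
r = -26 (r = (31 - 7) - 50 = 24 - 50 = -26)
m(j) = j*(5 + j) (m(j) = (5 + j)*j = j*(5 + j))
h = -2/7 (h = -(5 - 1)/14 = -1*4*(1/14) = -4*1/14 = -2/7 ≈ -0.28571)
(G + h)*r = (-47/60 - 2/7)*(-26) = -449/420*(-26) = 5837/210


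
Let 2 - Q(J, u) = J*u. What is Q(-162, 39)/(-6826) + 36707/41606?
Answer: -87239/2000018 ≈ -0.043619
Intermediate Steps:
Q(J, u) = 2 - J*u
Q(-162, 39)/(-6826) + 36707/41606 = (2 - 1*(-162)*39)/(-6826) + 36707/41606 = (2 + 6318)*(-1/6826) + 36707*(1/41606) = 6320*(-1/6826) + 517/586 = -3160/3413 + 517/586 = -87239/2000018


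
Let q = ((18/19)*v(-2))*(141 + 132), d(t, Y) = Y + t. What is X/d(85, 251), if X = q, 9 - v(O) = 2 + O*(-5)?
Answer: -351/152 ≈ -2.3092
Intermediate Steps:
v(O) = 7 + 5*O (v(O) = 9 - (2 + O*(-5)) = 9 - (2 - 5*O) = 9 + (-2 + 5*O) = 7 + 5*O)
q = -14742/19 (q = ((18/19)*(7 + 5*(-2)))*(141 + 132) = ((18*(1/19))*(7 - 10))*273 = ((18/19)*(-3))*273 = -54/19*273 = -14742/19 ≈ -775.89)
X = -14742/19 ≈ -775.89
X/d(85, 251) = -14742/(19*(251 + 85)) = -14742/19/336 = -14742/19*1/336 = -351/152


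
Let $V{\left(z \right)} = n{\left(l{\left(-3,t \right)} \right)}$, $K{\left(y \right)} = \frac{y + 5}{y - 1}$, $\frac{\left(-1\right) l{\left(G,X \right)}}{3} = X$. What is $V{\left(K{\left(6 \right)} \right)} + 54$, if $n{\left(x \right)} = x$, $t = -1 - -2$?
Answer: $51$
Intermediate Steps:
$t = 1$ ($t = -1 + 2 = 1$)
$l{\left(G,X \right)} = - 3 X$
$K{\left(y \right)} = \frac{5 + y}{-1 + y}$
$V{\left(z \right)} = -3$ ($V{\left(z \right)} = \left(-3\right) 1 = -3$)
$V{\left(K{\left(6 \right)} \right)} + 54 = -3 + 54 = 51$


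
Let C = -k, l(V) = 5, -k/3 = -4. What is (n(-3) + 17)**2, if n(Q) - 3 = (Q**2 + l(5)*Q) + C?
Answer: 4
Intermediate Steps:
k = 12 (k = -3*(-4) = 12)
C = -12 (C = -1*12 = -12)
n(Q) = -9 + Q**2 + 5*Q (n(Q) = 3 + ((Q**2 + 5*Q) - 12) = 3 + (-12 + Q**2 + 5*Q) = -9 + Q**2 + 5*Q)
(n(-3) + 17)**2 = ((-9 + (-3)**2 + 5*(-3)) + 17)**2 = ((-9 + 9 - 15) + 17)**2 = (-15 + 17)**2 = 2**2 = 4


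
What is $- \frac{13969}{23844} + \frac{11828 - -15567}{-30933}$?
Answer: $- \frac{361769819}{245855484} \approx -1.4715$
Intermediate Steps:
$- \frac{13969}{23844} + \frac{11828 - -15567}{-30933} = \left(-13969\right) \frac{1}{23844} + \left(11828 + 15567\right) \left(- \frac{1}{30933}\right) = - \frac{13969}{23844} + 27395 \left(- \frac{1}{30933}\right) = - \frac{13969}{23844} - \frac{27395}{30933} = - \frac{361769819}{245855484}$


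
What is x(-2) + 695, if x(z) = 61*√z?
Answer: 695 + 61*I*√2 ≈ 695.0 + 86.267*I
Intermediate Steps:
x(-2) + 695 = 61*√(-2) + 695 = 61*(I*√2) + 695 = 61*I*√2 + 695 = 695 + 61*I*√2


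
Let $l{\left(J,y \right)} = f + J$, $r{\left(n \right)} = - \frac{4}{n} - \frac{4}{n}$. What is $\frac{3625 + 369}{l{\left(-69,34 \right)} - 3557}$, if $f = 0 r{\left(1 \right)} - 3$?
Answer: $- \frac{3994}{3629} \approx -1.1006$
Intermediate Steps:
$r{\left(n \right)} = - \frac{8}{n}$
$f = -3$ ($f = 0 \left(- \frac{8}{1}\right) - 3 = 0 \left(\left(-8\right) 1\right) - 3 = 0 \left(-8\right) - 3 = 0 - 3 = -3$)
$l{\left(J,y \right)} = -3 + J$
$\frac{3625 + 369}{l{\left(-69,34 \right)} - 3557} = \frac{3625 + 369}{\left(-3 - 69\right) - 3557} = \frac{3994}{-72 - 3557} = \frac{3994}{-3629} = 3994 \left(- \frac{1}{3629}\right) = - \frac{3994}{3629}$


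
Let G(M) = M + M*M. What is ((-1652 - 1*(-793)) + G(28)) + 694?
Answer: 647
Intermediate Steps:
G(M) = M + M²
((-1652 - 1*(-793)) + G(28)) + 694 = ((-1652 - 1*(-793)) + 28*(1 + 28)) + 694 = ((-1652 + 793) + 28*29) + 694 = (-859 + 812) + 694 = -47 + 694 = 647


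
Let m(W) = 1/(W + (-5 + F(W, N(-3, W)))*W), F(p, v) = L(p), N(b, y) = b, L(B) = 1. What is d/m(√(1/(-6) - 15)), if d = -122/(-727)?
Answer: -61*I*√546/727 ≈ -1.9606*I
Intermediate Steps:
F(p, v) = 1
d = 122/727 (d = -122*(-1/727) = 122/727 ≈ 0.16781)
m(W) = -1/(3*W) (m(W) = 1/(W + (-5 + 1)*W) = 1/(W - 4*W) = 1/(-3*W) = -1/(3*W))
d/m(√(1/(-6) - 15)) = 122/(727*((-1/(3*√(1/(-6) - 15))))) = 122/(727*((-1/(3*√(-⅙ - 15))))) = 122/(727*((-(-I*√546/91)/3))) = 122/(727*((-(-1)*I*√546/273))) = 122/(727*((I*√546/273))) = 122*(-I*√546/2)/727 = -61*I*√546/727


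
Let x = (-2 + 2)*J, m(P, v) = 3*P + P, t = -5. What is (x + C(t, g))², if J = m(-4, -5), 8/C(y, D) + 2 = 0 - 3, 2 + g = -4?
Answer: 64/25 ≈ 2.5600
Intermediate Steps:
m(P, v) = 4*P
g = -6 (g = -2 - 4 = -6)
C(y, D) = -8/5 (C(y, D) = 8/(-2 + (0 - 3)) = 8/(-2 - 3) = 8/(-5) = 8*(-⅕) = -8/5)
J = -16 (J = 4*(-4) = -16)
x = 0 (x = (-2 + 2)*(-16) = 0*(-16) = 0)
(x + C(t, g))² = (0 - 8/5)² = (-8/5)² = 64/25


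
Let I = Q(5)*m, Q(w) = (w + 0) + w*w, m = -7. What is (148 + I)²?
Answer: 3844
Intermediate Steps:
Q(w) = w + w²
I = -210 (I = (5*(1 + 5))*(-7) = (5*6)*(-7) = 30*(-7) = -210)
(148 + I)² = (148 - 210)² = (-62)² = 3844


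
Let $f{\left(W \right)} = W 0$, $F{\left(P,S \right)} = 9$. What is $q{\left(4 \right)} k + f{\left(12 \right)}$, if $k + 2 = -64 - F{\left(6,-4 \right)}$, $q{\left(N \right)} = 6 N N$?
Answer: $-7200$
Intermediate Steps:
$f{\left(W \right)} = 0$
$q{\left(N \right)} = 6 N^{2}$
$k = -75$ ($k = -2 - 73 = -75$)
$q{\left(4 \right)} k + f{\left(12 \right)} = 6 \cdot 4^{2} \left(-75\right) + 0 = 6 \cdot 16 \left(-75\right) + 0 = 96 \left(-75\right) + 0 = -7200 + 0 = -7200$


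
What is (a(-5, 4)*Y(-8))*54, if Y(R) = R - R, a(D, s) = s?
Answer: 0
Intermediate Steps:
Y(R) = 0
(a(-5, 4)*Y(-8))*54 = (4*0)*54 = 0*54 = 0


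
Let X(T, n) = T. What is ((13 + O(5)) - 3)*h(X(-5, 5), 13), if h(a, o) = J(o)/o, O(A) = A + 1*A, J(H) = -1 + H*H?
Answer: 3360/13 ≈ 258.46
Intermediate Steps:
J(H) = -1 + H**2
O(A) = 2*A (O(A) = A + A = 2*A)
h(a, o) = (-1 + o**2)/o
((13 + O(5)) - 3)*h(X(-5, 5), 13) = ((13 + 2*5) - 3)*(13 - 1/13) = ((13 + 10) - 3)*(13 - 1*1/13) = (23 - 3)*(13 - 1/13) = 20*(168/13) = 3360/13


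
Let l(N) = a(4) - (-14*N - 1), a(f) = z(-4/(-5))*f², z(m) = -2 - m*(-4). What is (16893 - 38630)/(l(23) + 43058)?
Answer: -108685/217001 ≈ -0.50085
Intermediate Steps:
z(m) = -2 + 4*m (z(m) = -2 - (-4)*m = -2 + 4*m)
a(f) = 6*f²/5 (a(f) = (-2 + 4*(-4/(-5)))*f² = (-2 + 4*(-4*(-⅕)))*f² = (-2 + 4*(⅘))*f² = (-2 + 16/5)*f² = 6*f²/5)
l(N) = 101/5 + 14*N (l(N) = (6/5)*4² - (-14*N - 1) = (6/5)*16 - (-1 - 14*N) = 96/5 + (1 + 14*N) = 101/5 + 14*N)
(16893 - 38630)/(l(23) + 43058) = (16893 - 38630)/((101/5 + 14*23) + 43058) = -21737/((101/5 + 322) + 43058) = -21737/(1711/5 + 43058) = -21737/217001/5 = -21737*5/217001 = -108685/217001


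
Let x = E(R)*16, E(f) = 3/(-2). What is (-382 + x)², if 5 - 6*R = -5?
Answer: 164836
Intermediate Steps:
R = 5/3 (R = ⅚ - ⅙*(-5) = ⅚ + ⅚ = 5/3 ≈ 1.6667)
E(f) = -3/2 (E(f) = 3*(-½) = -3/2)
x = -24 (x = -3/2*16 = -24)
(-382 + x)² = (-382 - 24)² = (-406)² = 164836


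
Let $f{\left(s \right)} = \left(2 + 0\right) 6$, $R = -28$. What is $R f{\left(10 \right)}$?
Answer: $-336$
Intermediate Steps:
$f{\left(s \right)} = 12$ ($f{\left(s \right)} = 2 \cdot 6 = 12$)
$R f{\left(10 \right)} = \left(-28\right) 12 = -336$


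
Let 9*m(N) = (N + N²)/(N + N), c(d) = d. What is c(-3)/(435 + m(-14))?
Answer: -54/7817 ≈ -0.0069080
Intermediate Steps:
m(N) = (N + N²)/(18*N) (m(N) = ((N + N²)/(N + N))/9 = ((N + N²)/((2*N)))/9 = ((N + N²)*(1/(2*N)))/9 = ((N + N²)/(2*N))/9 = (N + N²)/(18*N))
c(-3)/(435 + m(-14)) = -3/(435 + (1/18 + (1/18)*(-14))) = -3/(435 + (1/18 - 7/9)) = -3/(435 - 13/18) = -3/(7817/18) = (18/7817)*(-3) = -54/7817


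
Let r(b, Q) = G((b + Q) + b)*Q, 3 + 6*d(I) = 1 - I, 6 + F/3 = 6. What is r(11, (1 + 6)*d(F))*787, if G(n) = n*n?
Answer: -19176829/27 ≈ -7.1025e+5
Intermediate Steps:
F = 0 (F = -18 + 3*6 = -18 + 18 = 0)
d(I) = -⅓ - I/6 (d(I) = -½ + (1 - I)/6 = -½ + (⅙ - I/6) = -⅓ - I/6)
G(n) = n²
r(b, Q) = Q*(Q + 2*b)² (r(b, Q) = ((b + Q) + b)²*Q = ((Q + b) + b)²*Q = (Q + 2*b)²*Q = Q*(Q + 2*b)²)
r(11, (1 + 6)*d(F))*787 = (((1 + 6)*(-⅓ - ⅙*0))*((1 + 6)*(-⅓ - ⅙*0) + 2*11)²)*787 = ((7*(-⅓ + 0))*(7*(-⅓ + 0) + 22)²)*787 = ((7*(-⅓))*(7*(-⅓) + 22)²)*787 = -7*(-7/3 + 22)²/3*787 = -7*(59/3)²/3*787 = -7/3*3481/9*787 = -24367/27*787 = -19176829/27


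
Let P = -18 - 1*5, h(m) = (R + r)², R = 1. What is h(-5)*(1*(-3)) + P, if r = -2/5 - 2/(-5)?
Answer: -26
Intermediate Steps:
r = 0 (r = -2*⅕ - 2*(-⅕) = -⅖ + ⅖ = 0)
h(m) = 1 (h(m) = (1 + 0)² = 1² = 1)
P = -23 (P = -18 - 5 = -23)
h(-5)*(1*(-3)) + P = 1*(1*(-3)) - 23 = 1*(-3) - 23 = -3 - 23 = -26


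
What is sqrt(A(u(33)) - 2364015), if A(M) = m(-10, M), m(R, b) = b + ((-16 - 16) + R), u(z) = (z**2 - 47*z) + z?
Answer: I*sqrt(2364486) ≈ 1537.7*I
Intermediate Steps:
u(z) = z**2 - 46*z
m(R, b) = -32 + R + b (m(R, b) = b + (-32 + R) = -32 + R + b)
A(M) = -42 + M (A(M) = -32 - 10 + M = -42 + M)
sqrt(A(u(33)) - 2364015) = sqrt((-42 + 33*(-46 + 33)) - 2364015) = sqrt((-42 + 33*(-13)) - 2364015) = sqrt((-42 - 429) - 2364015) = sqrt(-471 - 2364015) = sqrt(-2364486) = I*sqrt(2364486)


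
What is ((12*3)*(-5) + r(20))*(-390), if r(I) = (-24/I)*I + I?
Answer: 71760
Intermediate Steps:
r(I) = -24 + I
((12*3)*(-5) + r(20))*(-390) = ((12*3)*(-5) + (-24 + 20))*(-390) = (36*(-5) - 4)*(-390) = (-180 - 4)*(-390) = -184*(-390) = 71760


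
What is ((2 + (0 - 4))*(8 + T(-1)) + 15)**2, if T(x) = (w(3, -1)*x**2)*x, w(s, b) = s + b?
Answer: 9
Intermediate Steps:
w(s, b) = b + s
T(x) = 2*x**3 (T(x) = ((-1 + 3)*x**2)*x = (2*x**2)*x = 2*x**3)
((2 + (0 - 4))*(8 + T(-1)) + 15)**2 = ((2 + (0 - 4))*(8 + 2*(-1)**3) + 15)**2 = ((2 - 4)*(8 + 2*(-1)) + 15)**2 = (-2*(8 - 2) + 15)**2 = (-2*6 + 15)**2 = (-12 + 15)**2 = 3**2 = 9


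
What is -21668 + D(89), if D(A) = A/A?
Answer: -21667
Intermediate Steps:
D(A) = 1
-21668 + D(89) = -21668 + 1 = -21667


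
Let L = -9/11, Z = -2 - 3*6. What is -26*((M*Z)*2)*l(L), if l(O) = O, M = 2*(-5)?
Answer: 93600/11 ≈ 8509.1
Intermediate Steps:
Z = -20 (Z = -2 - 18 = -20)
L = -9/11 (L = -9*1/11 = -9/11 ≈ -0.81818)
M = -10
-26*((M*Z)*2)*l(L) = -26*(-10*(-20)*2)*(-9)/11 = -26*(200*2)*(-9)/11 = -26*400*(-9)/11 = -10400*(-9)/11 = -1*(-93600/11) = 93600/11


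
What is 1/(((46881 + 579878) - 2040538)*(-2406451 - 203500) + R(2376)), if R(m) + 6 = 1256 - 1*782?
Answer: 1/3689893915297 ≈ 2.7101e-13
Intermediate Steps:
R(m) = 468 (R(m) = -6 + (1256 - 1*782) = -6 + (1256 - 782) = -6 + 474 = 468)
1/(((46881 + 579878) - 2040538)*(-2406451 - 203500) + R(2376)) = 1/(((46881 + 579878) - 2040538)*(-2406451 - 203500) + 468) = 1/((626759 - 2040538)*(-2609951) + 468) = 1/(-1413779*(-2609951) + 468) = 1/(3689893914829 + 468) = 1/3689893915297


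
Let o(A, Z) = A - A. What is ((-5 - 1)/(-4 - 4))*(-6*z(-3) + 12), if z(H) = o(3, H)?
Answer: 9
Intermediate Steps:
o(A, Z) = 0
z(H) = 0
((-5 - 1)/(-4 - 4))*(-6*z(-3) + 12) = ((-5 - 1)/(-4 - 4))*(-6*0 + 12) = (-6/(-8))*(0 + 12) = -6*(-⅛)*12 = (¾)*12 = 9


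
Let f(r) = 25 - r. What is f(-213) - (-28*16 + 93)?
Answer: 593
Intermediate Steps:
f(-213) - (-28*16 + 93) = (25 - 1*(-213)) - (-28*16 + 93) = (25 + 213) - (-448 + 93) = 238 - 1*(-355) = 238 + 355 = 593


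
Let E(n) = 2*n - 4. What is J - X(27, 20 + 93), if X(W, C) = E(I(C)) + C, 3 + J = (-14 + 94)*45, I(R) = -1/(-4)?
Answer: 6975/2 ≈ 3487.5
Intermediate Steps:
I(R) = 1/4 (I(R) = -1*(-1/4) = 1/4)
E(n) = -4 + 2*n
J = 3597 (J = -3 + (-14 + 94)*45 = -3 + 80*45 = -3 + 3600 = 3597)
X(W, C) = -7/2 + C (X(W, C) = (-4 + 2*(1/4)) + C = (-4 + 1/2) + C = -7/2 + C)
J - X(27, 20 + 93) = 3597 - (-7/2 + (20 + 93)) = 3597 - (-7/2 + 113) = 3597 - 1*219/2 = 3597 - 219/2 = 6975/2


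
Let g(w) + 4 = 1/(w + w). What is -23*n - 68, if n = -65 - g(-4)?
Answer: 10657/8 ≈ 1332.1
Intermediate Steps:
g(w) = -4 + 1/(2*w) (g(w) = -4 + 1/(w + w) = -4 + 1/(2*w))
n = -487/8 (n = -65 - (-4 + (½)/(-4)) = -65 - (-4 + (½)*(-¼)) = -65 - (-4 - ⅛) = -65 - 1*(-33/8) = -65 + 33/8 = -487/8 ≈ -60.875)
-23*n - 68 = -23*(-487/8) - 68 = 11201/8 - 68 = 10657/8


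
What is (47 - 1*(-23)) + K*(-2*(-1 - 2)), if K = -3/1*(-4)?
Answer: 142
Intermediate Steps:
K = 12 (K = -3*1*(-4) = -3*(-4) = 12)
(47 - 1*(-23)) + K*(-2*(-1 - 2)) = (47 - 1*(-23)) + 12*(-2*(-1 - 2)) = (47 + 23) + 12*(-2*(-3)) = 70 + 12*6 = 70 + 72 = 142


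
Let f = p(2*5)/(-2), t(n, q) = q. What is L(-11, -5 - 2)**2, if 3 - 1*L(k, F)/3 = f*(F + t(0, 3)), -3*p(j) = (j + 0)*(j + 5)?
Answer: 95481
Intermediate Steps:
p(j) = -j*(5 + j)/3 (p(j) = -(j + 0)*(j + 5)/3 = -j*(5 + j)/3)
f = 25 (f = -2*5*(5 + 2*5)/3/(-2) = -1/3*10*(5 + 10)*(-1/2) = -1/3*10*15*(-1/2) = -50*(-1/2) = 25)
L(k, F) = -216 - 75*F (L(k, F) = 9 - 75*(F + 3) = 9 - 75*(3 + F) = 9 - 3*(75 + 25*F) = 9 + (-225 - 75*F) = -216 - 75*F)
L(-11, -5 - 2)**2 = (-216 - 75*(-5 - 2))**2 = (-216 - 75*(-7))**2 = (-216 + 525)**2 = 309**2 = 95481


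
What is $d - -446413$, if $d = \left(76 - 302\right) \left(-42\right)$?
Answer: $455905$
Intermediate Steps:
$d = 9492$ ($d = \left(-226\right) \left(-42\right) = 9492$)
$d - -446413 = 9492 - -446413 = 9492 + 446413 = 455905$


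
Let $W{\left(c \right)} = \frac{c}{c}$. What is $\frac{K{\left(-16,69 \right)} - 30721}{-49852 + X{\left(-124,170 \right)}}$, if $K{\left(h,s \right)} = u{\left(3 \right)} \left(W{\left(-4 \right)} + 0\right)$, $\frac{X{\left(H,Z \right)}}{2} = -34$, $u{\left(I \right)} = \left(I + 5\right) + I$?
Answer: $\frac{3071}{4992} \approx 0.61518$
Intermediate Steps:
$W{\left(c \right)} = 1$
$u{\left(I \right)} = 5 + 2 I$ ($u{\left(I \right)} = \left(5 + I\right) + I = 5 + 2 I$)
$X{\left(H,Z \right)} = -68$ ($X{\left(H,Z \right)} = 2 \left(-34\right) = -68$)
$K{\left(h,s \right)} = 11$ ($K{\left(h,s \right)} = \left(5 + 2 \cdot 3\right) \left(1 + 0\right) = \left(5 + 6\right) 1 = 11 \cdot 1 = 11$)
$\frac{K{\left(-16,69 \right)} - 30721}{-49852 + X{\left(-124,170 \right)}} = \frac{11 - 30721}{-49852 - 68} = - \frac{30710}{-49920} = \left(-30710\right) \left(- \frac{1}{49920}\right) = \frac{3071}{4992}$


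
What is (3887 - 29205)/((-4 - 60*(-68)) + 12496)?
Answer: -12659/8286 ≈ -1.5278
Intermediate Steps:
(3887 - 29205)/((-4 - 60*(-68)) + 12496) = -25318/((-4 + 4080) + 12496) = -25318/(4076 + 12496) = -25318/16572 = -25318*1/16572 = -12659/8286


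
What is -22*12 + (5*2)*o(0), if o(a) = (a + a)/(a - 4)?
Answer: -264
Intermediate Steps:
o(a) = 2*a/(-4 + a) (o(a) = (2*a)/(-4 + a) = 2*a/(-4 + a))
-22*12 + (5*2)*o(0) = -22*12 + (5*2)*(2*0/(-4 + 0)) = -264 + 10*(2*0/(-4)) = -264 + 10*(2*0*(-¼)) = -264 + 10*0 = -264 + 0 = -264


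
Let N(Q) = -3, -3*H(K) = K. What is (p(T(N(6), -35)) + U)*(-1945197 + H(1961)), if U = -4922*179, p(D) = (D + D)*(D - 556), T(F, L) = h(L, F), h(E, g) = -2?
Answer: 5130075722912/3 ≈ 1.7100e+12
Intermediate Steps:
H(K) = -K/3
T(F, L) = -2
p(D) = 2*D*(-556 + D) (p(D) = (2*D)*(-556 + D) = 2*D*(-556 + D))
U = -881038
(p(T(N(6), -35)) + U)*(-1945197 + H(1961)) = (2*(-2)*(-556 - 2) - 881038)*(-1945197 - ⅓*1961) = (2*(-2)*(-558) - 881038)*(-1945197 - 1961/3) = (2232 - 881038)*(-5837552/3) = -878806*(-5837552/3) = 5130075722912/3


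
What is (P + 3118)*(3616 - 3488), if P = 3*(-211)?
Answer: 318080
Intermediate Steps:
P = -633
(P + 3118)*(3616 - 3488) = (-633 + 3118)*(3616 - 3488) = 2485*128 = 318080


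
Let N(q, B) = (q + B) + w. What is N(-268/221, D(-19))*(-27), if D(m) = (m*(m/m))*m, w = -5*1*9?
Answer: -1878336/221 ≈ -8499.3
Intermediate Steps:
w = -45 (w = -5*9 = -45)
D(m) = m² (D(m) = (m*1)*m = m*m = m²)
N(q, B) = -45 + B + q (N(q, B) = (q + B) - 45 = (B + q) - 45 = -45 + B + q)
N(-268/221, D(-19))*(-27) = (-45 + (-19)² - 268/221)*(-27) = (-45 + 361 - 268*1/221)*(-27) = (-45 + 361 - 268/221)*(-27) = (69568/221)*(-27) = -1878336/221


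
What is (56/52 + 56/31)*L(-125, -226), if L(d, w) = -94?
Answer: -109228/403 ≈ -271.04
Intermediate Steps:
(56/52 + 56/31)*L(-125, -226) = (56/52 + 56/31)*(-94) = (56*(1/52) + 56*(1/31))*(-94) = (14/13 + 56/31)*(-94) = (1162/403)*(-94) = -109228/403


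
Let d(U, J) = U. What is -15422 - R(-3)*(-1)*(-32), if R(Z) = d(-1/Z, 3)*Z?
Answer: -15390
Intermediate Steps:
R(Z) = -1 (R(Z) = (-1/Z)*Z = -1)
-15422 - R(-3)*(-1)*(-32) = -15422 - (-1*(-1))*(-32) = -15422 - (-32) = -15422 - 1*(-32) = -15422 + 32 = -15390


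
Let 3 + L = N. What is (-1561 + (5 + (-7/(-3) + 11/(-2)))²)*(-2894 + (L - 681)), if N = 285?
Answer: 184654975/36 ≈ 5.1293e+6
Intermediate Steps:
L = 282 (L = -3 + 285 = 282)
(-1561 + (5 + (-7/(-3) + 11/(-2)))²)*(-2894 + (L - 681)) = (-1561 + (5 + (-7/(-3) + 11/(-2)))²)*(-2894 + (282 - 681)) = (-1561 + (5 + (-7*(-⅓) + 11*(-½)))²)*(-2894 - 399) = (-1561 + (5 + (7/3 - 11/2))²)*(-3293) = (-1561 + (5 - 19/6)²)*(-3293) = (-1561 + (11/6)²)*(-3293) = (-1561 + 121/36)*(-3293) = -56075/36*(-3293) = 184654975/36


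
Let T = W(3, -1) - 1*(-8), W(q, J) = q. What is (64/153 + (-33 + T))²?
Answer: 10903204/23409 ≈ 465.77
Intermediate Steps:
T = 11 (T = 3 - 1*(-8) = 3 + 8 = 11)
(64/153 + (-33 + T))² = (64/153 + (-33 + 11))² = (64*(1/153) - 22)² = (64/153 - 22)² = (-3302/153)² = 10903204/23409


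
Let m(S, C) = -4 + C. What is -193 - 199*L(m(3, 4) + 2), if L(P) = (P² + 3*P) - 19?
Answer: 1598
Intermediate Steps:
L(P) = -19 + P² + 3*P
-193 - 199*L(m(3, 4) + 2) = -193 - 199*(-19 + ((-4 + 4) + 2)² + 3*((-4 + 4) + 2)) = -193 - 199*(-19 + (0 + 2)² + 3*(0 + 2)) = -193 - 199*(-19 + 2² + 3*2) = -193 - 199*(-19 + 4 + 6) = -193 - 199*(-9) = -193 + 1791 = 1598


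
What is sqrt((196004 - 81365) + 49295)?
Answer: sqrt(163934) ≈ 404.89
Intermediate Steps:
sqrt((196004 - 81365) + 49295) = sqrt(114639 + 49295) = sqrt(163934)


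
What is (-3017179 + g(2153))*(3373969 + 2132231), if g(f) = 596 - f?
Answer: -16621764163200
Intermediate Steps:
(-3017179 + g(2153))*(3373969 + 2132231) = (-3017179 + (596 - 1*2153))*(3373969 + 2132231) = (-3017179 + (596 - 2153))*5506200 = (-3017179 - 1557)*5506200 = -3018736*5506200 = -16621764163200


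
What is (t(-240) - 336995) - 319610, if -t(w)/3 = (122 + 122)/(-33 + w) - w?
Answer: -59816331/91 ≈ -6.5732e+5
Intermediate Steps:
t(w) = -732/(-33 + w) + 3*w (t(w) = -3*((122 + 122)/(-33 + w) - w) = -3*(244/(-33 + w) - w) = -3*(-w + 244/(-33 + w)) = -732/(-33 + w) + 3*w)
(t(-240) - 336995) - 319610 = (3*(-244 + (-240)² - 33*(-240))/(-33 - 240) - 336995) - 319610 = (3*(-244 + 57600 + 7920)/(-273) - 336995) - 319610 = (3*(-1/273)*65276 - 336995) - 319610 = (-65276/91 - 336995) - 319610 = -30731821/91 - 319610 = -59816331/91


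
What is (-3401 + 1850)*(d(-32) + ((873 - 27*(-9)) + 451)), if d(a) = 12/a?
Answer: -19438683/8 ≈ -2.4298e+6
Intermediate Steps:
(-3401 + 1850)*(d(-32) + ((873 - 27*(-9)) + 451)) = (-3401 + 1850)*(12/(-32) + ((873 - 27*(-9)) + 451)) = -1551*(12*(-1/32) + ((873 + 243) + 451)) = -1551*(-3/8 + (1116 + 451)) = -1551*(-3/8 + 1567) = -1551*12533/8 = -19438683/8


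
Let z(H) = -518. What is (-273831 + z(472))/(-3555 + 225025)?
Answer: -274349/221470 ≈ -1.2388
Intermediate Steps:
(-273831 + z(472))/(-3555 + 225025) = (-273831 - 518)/(-3555 + 225025) = -274349/221470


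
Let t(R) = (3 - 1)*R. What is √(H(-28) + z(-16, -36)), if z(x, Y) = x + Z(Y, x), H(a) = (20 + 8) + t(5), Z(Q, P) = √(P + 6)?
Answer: √(22 + I*√10) ≈ 4.7025 + 0.33624*I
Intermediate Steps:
t(R) = 2*R
Z(Q, P) = √(6 + P)
H(a) = 38 (H(a) = (20 + 8) + 2*5 = 28 + 10 = 38)
z(x, Y) = x + √(6 + x)
√(H(-28) + z(-16, -36)) = √(38 + (-16 + √(6 - 16))) = √(38 + (-16 + √(-10))) = √(38 + (-16 + I*√10)) = √(22 + I*√10)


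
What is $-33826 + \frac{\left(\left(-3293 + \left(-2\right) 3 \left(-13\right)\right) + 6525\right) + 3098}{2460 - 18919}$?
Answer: $- \frac{556748542}{16459} \approx -33826.0$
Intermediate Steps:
$-33826 + \frac{\left(\left(-3293 + \left(-2\right) 3 \left(-13\right)\right) + 6525\right) + 3098}{2460 - 18919} = -33826 + \frac{\left(\left(-3293 - -78\right) + 6525\right) + 3098}{-16459} = -33826 + \left(\left(\left(-3293 + 78\right) + 6525\right) + 3098\right) \left(- \frac{1}{16459}\right) = -33826 + \left(\left(-3215 + 6525\right) + 3098\right) \left(- \frac{1}{16459}\right) = -33826 + \left(3310 + 3098\right) \left(- \frac{1}{16459}\right) = -33826 + 6408 \left(- \frac{1}{16459}\right) = -33826 - \frac{6408}{16459} = - \frac{556748542}{16459}$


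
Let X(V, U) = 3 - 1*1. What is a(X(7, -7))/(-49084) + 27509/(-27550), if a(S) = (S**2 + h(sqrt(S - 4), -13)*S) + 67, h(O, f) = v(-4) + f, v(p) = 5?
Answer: -675883503/676132100 ≈ -0.99963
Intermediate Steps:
X(V, U) = 2 (X(V, U) = 3 - 1 = 2)
h(O, f) = 5 + f
a(S) = 67 + S**2 - 8*S (a(S) = (S**2 + (5 - 13)*S) + 67 = (S**2 - 8*S) + 67 = 67 + S**2 - 8*S)
a(X(7, -7))/(-49084) + 27509/(-27550) = (67 + 2**2 - 8*2)/(-49084) + 27509/(-27550) = (67 + 4 - 16)*(-1/49084) + 27509*(-1/27550) = 55*(-1/49084) - 27509/27550 = -55/49084 - 27509/27550 = -675883503/676132100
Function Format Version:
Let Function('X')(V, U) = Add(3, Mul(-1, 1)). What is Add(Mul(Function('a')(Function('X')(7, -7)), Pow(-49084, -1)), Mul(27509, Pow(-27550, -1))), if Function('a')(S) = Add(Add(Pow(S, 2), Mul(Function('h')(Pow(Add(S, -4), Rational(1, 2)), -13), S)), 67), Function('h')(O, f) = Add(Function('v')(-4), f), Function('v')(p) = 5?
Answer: Rational(-675883503, 676132100) ≈ -0.99963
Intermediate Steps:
Function('X')(V, U) = 2 (Function('X')(V, U) = Add(3, -1) = 2)
Function('h')(O, f) = Add(5, f)
Function('a')(S) = Add(67, Pow(S, 2), Mul(-8, S)) (Function('a')(S) = Add(Add(Pow(S, 2), Mul(Add(5, -13), S)), 67) = Add(Add(Pow(S, 2), Mul(-8, S)), 67) = Add(67, Pow(S, 2), Mul(-8, S)))
Add(Mul(Function('a')(Function('X')(7, -7)), Pow(-49084, -1)), Mul(27509, Pow(-27550, -1))) = Add(Mul(Add(67, Pow(2, 2), Mul(-8, 2)), Pow(-49084, -1)), Mul(27509, Pow(-27550, -1))) = Add(Mul(Add(67, 4, -16), Rational(-1, 49084)), Mul(27509, Rational(-1, 27550))) = Add(Mul(55, Rational(-1, 49084)), Rational(-27509, 27550)) = Add(Rational(-55, 49084), Rational(-27509, 27550)) = Rational(-675883503, 676132100)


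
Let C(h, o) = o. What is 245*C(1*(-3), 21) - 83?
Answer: 5062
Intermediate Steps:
245*C(1*(-3), 21) - 83 = 245*21 - 83 = 5145 - 83 = 5062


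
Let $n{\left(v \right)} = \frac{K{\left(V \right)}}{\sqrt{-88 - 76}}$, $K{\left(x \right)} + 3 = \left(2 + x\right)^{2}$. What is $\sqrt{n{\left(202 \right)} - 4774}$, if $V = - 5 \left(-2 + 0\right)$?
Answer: $\frac{\sqrt{-32100376 - 11562 i \sqrt{41}}}{82} \approx 0.079676 - 69.094 i$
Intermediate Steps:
$V = 10$ ($V = \left(-5\right) \left(-2\right) = 10$)
$K{\left(x \right)} = -3 + \left(2 + x\right)^{2}$
$n{\left(v \right)} = - \frac{141 i \sqrt{41}}{82}$ ($n{\left(v \right)} = \frac{-3 + \left(2 + 10\right)^{2}}{\sqrt{-88 - 76}} = \frac{-3 + 12^{2}}{\sqrt{-164}} = \frac{-3 + 144}{2 i \sqrt{41}} = 141 \left(- \frac{i \sqrt{41}}{82}\right) = - \frac{141 i \sqrt{41}}{82}$)
$\sqrt{n{\left(202 \right)} - 4774} = \sqrt{- \frac{141 i \sqrt{41}}{82} - 4774} = \sqrt{-4774 - \frac{141 i \sqrt{41}}{82}}$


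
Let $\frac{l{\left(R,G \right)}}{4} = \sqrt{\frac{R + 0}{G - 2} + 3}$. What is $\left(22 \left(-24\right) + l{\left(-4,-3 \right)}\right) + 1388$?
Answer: $860 + \frac{4 \sqrt{95}}{5} \approx 867.8$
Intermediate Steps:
$l{\left(R,G \right)} = 4 \sqrt{3 + \frac{R}{-2 + G}}$ ($l{\left(R,G \right)} = 4 \sqrt{\frac{R + 0}{G - 2} + 3} = 4 \sqrt{\frac{R}{-2 + G} + 3} = 4 \sqrt{3 + \frac{R}{-2 + G}}$)
$\left(22 \left(-24\right) + l{\left(-4,-3 \right)}\right) + 1388 = \left(22 \left(-24\right) + 4 \sqrt{\frac{-6 - 4 + 3 \left(-3\right)}{-2 - 3}}\right) + 1388 = \left(-528 + 4 \sqrt{\frac{-6 - 4 - 9}{-5}}\right) + 1388 = \left(-528 + 4 \sqrt{\left(- \frac{1}{5}\right) \left(-19\right)}\right) + 1388 = \left(-528 + 4 \sqrt{\frac{19}{5}}\right) + 1388 = \left(-528 + 4 \frac{\sqrt{95}}{5}\right) + 1388 = \left(-528 + \frac{4 \sqrt{95}}{5}\right) + 1388 = 860 + \frac{4 \sqrt{95}}{5}$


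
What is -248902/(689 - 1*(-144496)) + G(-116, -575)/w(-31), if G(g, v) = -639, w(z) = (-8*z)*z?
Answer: -1820785361/1116182280 ≈ -1.6313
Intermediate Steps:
w(z) = -8*z²
-248902/(689 - 1*(-144496)) + G(-116, -575)/w(-31) = -248902/(689 - 1*(-144496)) - 639/((-8*(-31)²)) = -248902/(689 + 144496) - 639/((-8*961)) = -248902/145185 - 639/(-7688) = -248902*1/145185 - 639*(-1/7688) = -248902/145185 + 639/7688 = -1820785361/1116182280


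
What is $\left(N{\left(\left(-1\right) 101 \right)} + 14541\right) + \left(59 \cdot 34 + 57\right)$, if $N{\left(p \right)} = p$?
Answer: $16503$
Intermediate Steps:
$\left(N{\left(\left(-1\right) 101 \right)} + 14541\right) + \left(59 \cdot 34 + 57\right) = \left(\left(-1\right) 101 + 14541\right) + \left(59 \cdot 34 + 57\right) = \left(-101 + 14541\right) + \left(2006 + 57\right) = 14440 + 2063 = 16503$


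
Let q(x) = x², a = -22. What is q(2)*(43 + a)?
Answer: 84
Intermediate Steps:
q(2)*(43 + a) = 2²*(43 - 22) = 4*21 = 84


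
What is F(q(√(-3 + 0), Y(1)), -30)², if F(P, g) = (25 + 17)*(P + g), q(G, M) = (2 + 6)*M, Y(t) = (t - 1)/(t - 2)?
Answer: 1587600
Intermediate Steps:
Y(t) = (-1 + t)/(-2 + t)
q(G, M) = 8*M
F(P, g) = 42*P + 42*g (F(P, g) = 42*(P + g) = 42*P + 42*g)
F(q(√(-3 + 0), Y(1)), -30)² = (42*(8*((-1 + 1)/(-2 + 1))) + 42*(-30))² = (42*(8*(0/(-1))) - 1260)² = (42*(8*(-1*0)) - 1260)² = (42*(8*0) - 1260)² = (42*0 - 1260)² = (0 - 1260)² = (-1260)² = 1587600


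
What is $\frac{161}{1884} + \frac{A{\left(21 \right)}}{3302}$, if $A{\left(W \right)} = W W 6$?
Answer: $\frac{2758343}{3110484} \approx 0.88679$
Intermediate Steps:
$A{\left(W \right)} = 6 W^{2}$ ($A{\left(W \right)} = W^{2} \cdot 6 = 6 W^{2}$)
$\frac{161}{1884} + \frac{A{\left(21 \right)}}{3302} = \frac{161}{1884} + \frac{6 \cdot 21^{2}}{3302} = 161 \cdot \frac{1}{1884} + 6 \cdot 441 \cdot \frac{1}{3302} = \frac{161}{1884} + 2646 \cdot \frac{1}{3302} = \frac{161}{1884} + \frac{1323}{1651} = \frac{2758343}{3110484}$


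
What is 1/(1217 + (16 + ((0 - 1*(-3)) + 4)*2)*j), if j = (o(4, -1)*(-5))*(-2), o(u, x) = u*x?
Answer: 1/17 ≈ 0.058824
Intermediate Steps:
j = -40 (j = ((4*(-1))*(-5))*(-2) = -4*(-5)*(-2) = 20*(-2) = -40)
1/(1217 + (16 + ((0 - 1*(-3)) + 4)*2)*j) = 1/(1217 + (16 + ((0 - 1*(-3)) + 4)*2)*(-40)) = 1/(1217 + (16 + ((0 + 3) + 4)*2)*(-40)) = 1/(1217 + (16 + (3 + 4)*2)*(-40)) = 1/(1217 + (16 + 7*2)*(-40)) = 1/(1217 + (16 + 14)*(-40)) = 1/(1217 + 30*(-40)) = 1/(1217 - 1200) = 1/17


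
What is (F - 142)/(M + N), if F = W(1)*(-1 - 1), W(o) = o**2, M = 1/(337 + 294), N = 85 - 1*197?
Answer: 30288/23557 ≈ 1.2857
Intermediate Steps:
N = -112 (N = 85 - 197 = -112)
M = 1/631 ≈ 0.0015848
F = -2 (F = 1**2*(-1 - 1) = 1*(-2) = -2)
(F - 142)/(M + N) = (-2 - 142)/(1/631 - 112) = -144/(-70671/631) = -144*(-631/70671) = 30288/23557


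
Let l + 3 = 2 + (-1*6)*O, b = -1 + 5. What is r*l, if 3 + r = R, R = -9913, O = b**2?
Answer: 961852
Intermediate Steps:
b = 4
O = 16 (O = 4**2 = 16)
l = -97 (l = -3 + (2 - 1*6*16) = -3 + (2 - 6*16) = -3 + (2 - 96) = -3 - 94 = -97)
r = -9916 (r = -3 - 9913 = -9916)
r*l = -9916*(-97) = 961852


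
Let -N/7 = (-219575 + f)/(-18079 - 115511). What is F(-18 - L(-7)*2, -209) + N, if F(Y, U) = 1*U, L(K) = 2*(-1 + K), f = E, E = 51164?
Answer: -132873/610 ≈ -217.82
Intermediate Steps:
f = 51164
L(K) = -2 + 2*K
F(Y, U) = U
N = -5383/610 (N = -7*(-219575 + 51164)/(-18079 - 115511) = -(-1178877)/(-133590) = -(-1178877)*(-1)/133590 = -7*769/610 = -5383/610 ≈ -8.8246)
F(-18 - L(-7)*2, -209) + N = -209 - 5383/610 = -132873/610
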